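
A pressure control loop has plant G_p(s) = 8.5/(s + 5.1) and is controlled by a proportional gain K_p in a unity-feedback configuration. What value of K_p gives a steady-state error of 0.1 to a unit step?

Steady-state error for a unit step on this type-0 loop is 1/(1 + K_p·G_p(0)).
G_p(0) = 1.667. Require 1/(1 + K_p·1.667) = 0.1, so 1 + 1.667·K_p = 10.
K_p = (10 − 1)/1.667 = 5.4.

K_p = 5.4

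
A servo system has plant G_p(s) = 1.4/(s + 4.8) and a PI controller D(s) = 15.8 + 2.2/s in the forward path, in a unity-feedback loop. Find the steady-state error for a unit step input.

0

The open loop D(s)G_p(s) has a pole at the origin (type 1), so the static position error constant is infinite and e_ss = 1/(1+∞) = 0.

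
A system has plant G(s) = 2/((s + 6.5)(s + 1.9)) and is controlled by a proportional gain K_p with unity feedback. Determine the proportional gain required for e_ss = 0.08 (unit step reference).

For a type-0 loop with proportional control, e_ss = 1/(1 + K_p·G(0)).
G(0) = 0.1619. Require 1/(1 + K_p·0.1619) = 0.08, so 1 + 0.1619·K_p = 12.5.
K_p = (12.5 − 1)/0.1619 = 71.

K_p = 71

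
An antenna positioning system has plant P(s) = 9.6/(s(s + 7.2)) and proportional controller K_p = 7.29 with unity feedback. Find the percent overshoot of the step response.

The closed-loop denominator s² + 7.2s + 69.98 gives ω_n = √69.98 = 8.366 and ζ = 7.2/(2ω_n) = 0.4303.
%OS = 100·exp(−πζ/√(1−ζ²)) = 100·exp(−π·0.4303/√0.8148) = 22.4%.

22.4%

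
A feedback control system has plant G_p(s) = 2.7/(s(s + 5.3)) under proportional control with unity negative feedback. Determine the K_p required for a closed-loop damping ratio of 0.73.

Closed-loop characteristic equation: s² + 5.3s + K_p·2.7 = 0.
So ω_n = √(2.7K_p) and 2ζω_n = 5.3, giving ζ = 5.3/(2√(2.7K_p)).
Setting ζ = 0.73: √(2.7K_p) = 5.3/(2·0.73) = 3.63, so K_p = 13.18/2.7 = 4.88.

K_p = 4.88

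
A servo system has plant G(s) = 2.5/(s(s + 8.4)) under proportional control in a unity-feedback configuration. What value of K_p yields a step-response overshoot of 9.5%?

K_p = 19.6

From %OS = 100·exp(−πζ/√(1−ζ²)) = 9.5%, ζ = −ln(0.095)/√(π²+ln²(0.095)) = 0.5996.
Characteristic equation s² + 8.4s + 2.5K_p = 0 gives ζ = 8.4/(2√(2.5K_p)).
Setting ζ = 0.5996: √(2.5K_p) = 8.4/(2·0.5996) = 7.004, so K_p = 49.06/2.5 = 19.6.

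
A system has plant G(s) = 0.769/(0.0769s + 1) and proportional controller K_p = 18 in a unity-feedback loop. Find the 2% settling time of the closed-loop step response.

Closed loop: T(s) = K_p·G/(1+K_p·G) = 13.84/(0.0769s + 1 + 13.84), with pole at s = −(1 + 13.84)/0.0769 = −193.
τ = 1/193 = 0.005181 s, so 2% settling time ≈ 4τ = 0.0207 s.

T_s ≈ 0.0207 s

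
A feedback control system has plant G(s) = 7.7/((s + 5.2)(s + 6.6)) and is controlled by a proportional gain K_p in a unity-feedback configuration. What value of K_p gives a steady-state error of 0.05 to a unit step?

The loop is type 0, so e_ss(step) = 1/(1 + K_pos) with K_pos = K_p·G(0).
G(0) = 0.2244. Require 1/(1 + K_p·0.2244) = 0.05, so 1 + 0.2244·K_p = 20.
K_p = (20 − 1)/0.2244 = 84.7.

K_p = 84.7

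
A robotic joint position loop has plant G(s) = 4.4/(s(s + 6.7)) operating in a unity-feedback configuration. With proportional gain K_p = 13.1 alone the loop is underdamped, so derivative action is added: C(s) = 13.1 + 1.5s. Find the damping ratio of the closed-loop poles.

Forward path: (13.1 + 1.5s)·4.4/(s(s+6.7)). The closed-loop characteristic equation is s² + (6.7 + 4.4·1.5)s + 4.4·13.1 = 0.
That is s² + 13.3s + 57.64 = 0, so ω_n = 7.592 rad/s and ζ = 13.3/(2·7.592) = 0.8759.

ζ = 0.876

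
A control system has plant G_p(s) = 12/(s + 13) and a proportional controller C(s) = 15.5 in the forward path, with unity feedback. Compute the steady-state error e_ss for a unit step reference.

The loop is type 0. Static position error constant K_pos = C(0)·G_p(0) = 15.5·0.9231 = 14.31.
Steady-state error to a unit step: e_ss = 1/(1+K_pos) = 1/15.31 = 0.0653.

0.0653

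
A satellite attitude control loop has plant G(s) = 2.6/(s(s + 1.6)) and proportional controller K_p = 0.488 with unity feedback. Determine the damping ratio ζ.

The closed-loop denominator is s(s+1.6) + 0.488·2.6 = s² + 1.6s + 1.269.
Matching s² + 2ζω_n s + ω_n²: ω_n = √1.269 = 1.126 rad/s and 2ζω_n = 1.6, so ζ = 1.6/(2·1.126) = 0.71.

ζ = 0.71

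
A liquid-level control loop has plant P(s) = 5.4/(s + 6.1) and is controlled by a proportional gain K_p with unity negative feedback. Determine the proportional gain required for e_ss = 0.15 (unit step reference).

K_p = 6.4

The loop is type 0, so e_ss(step) = 1/(1 + K_pos) with K_pos = K_p·P(0).
P(0) = 0.8852. Require 1/(1 + K_p·0.8852) = 0.15, so 1 + 0.8852·K_p = 6.667.
K_p = (6.667 − 1)/0.8852 = 6.4.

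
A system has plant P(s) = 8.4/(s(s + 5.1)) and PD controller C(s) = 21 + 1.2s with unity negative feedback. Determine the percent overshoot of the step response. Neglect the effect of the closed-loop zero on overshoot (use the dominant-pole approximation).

11.2%

Forward path: (21 + 1.2s)·8.4/(s(s+5.1)). The closed-loop characteristic equation is s² + (5.1 + 8.4·1.2)s + 8.4·21 = 0.
That is s² + 15.18s + 176.4 = 0, so ω_n = 13.28 rad/s and ζ = 15.18/(2·13.28) = 0.5715.
%OS = 100·exp(−πζ/√(1−ζ²)) = 11.2%.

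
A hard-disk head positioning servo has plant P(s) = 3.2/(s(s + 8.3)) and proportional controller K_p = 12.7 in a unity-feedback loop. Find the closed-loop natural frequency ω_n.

ω_n = 6.37 rad/s

The closed-loop denominator is s(s+8.3) + 12.7·3.2 = s² + 8.3s + 40.64.
Matching s² + 2ζω_n s + ω_n²: ω_n = √40.64 = 6.375 rad/s and 2ζω_n = 8.3, so ζ = 8.3/(2·6.375) = 0.651.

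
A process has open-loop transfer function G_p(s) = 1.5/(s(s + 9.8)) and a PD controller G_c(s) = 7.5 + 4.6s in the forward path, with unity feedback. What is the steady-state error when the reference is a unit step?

0

The open loop G_c(s)G_p(s) has a pole at the origin (type 1), so the static position error constant is infinite and e_ss = 1/(1+∞) = 0.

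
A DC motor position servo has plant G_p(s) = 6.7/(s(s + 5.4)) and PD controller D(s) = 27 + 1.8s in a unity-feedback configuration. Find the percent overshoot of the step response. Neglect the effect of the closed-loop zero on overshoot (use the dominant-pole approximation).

Forward path: (27 + 1.8s)·6.7/(s(s+5.4)). The closed-loop characteristic equation is s² + (5.4 + 6.7·1.8)s + 6.7·27 = 0.
That is s² + 17.46s + 180.9 = 0, so ω_n = 13.45 rad/s and ζ = 17.46/(2·13.45) = 0.6491.
%OS = 100·exp(−πζ/√(1−ζ²)) = 6.85%.

6.85%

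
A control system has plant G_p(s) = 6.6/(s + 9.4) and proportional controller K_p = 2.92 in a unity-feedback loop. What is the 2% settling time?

Closed-loop transfer function: T(s) = K_p·G_p(s)/(1 + K_p·G_p(s)) = 19.27/(s + 9.4 + 19.27) = 19.27/(s + 28.67).
Time constant τ = 1/28.67 = 0.03488 s, so the 2% settling time is about 4τ = 0.14 s.

T_s ≈ 0.14 s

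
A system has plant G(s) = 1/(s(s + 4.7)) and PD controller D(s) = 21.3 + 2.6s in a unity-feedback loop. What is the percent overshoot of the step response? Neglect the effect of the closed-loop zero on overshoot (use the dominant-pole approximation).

Forward path: (21.3 + 2.6s)·1/(s(s+4.7)). The closed-loop characteristic equation is s² + (4.7 + 1·2.6)s + 1·21.3 = 0.
That is s² + 7.3s + 21.3 = 0, so ω_n = 4.615 rad/s and ζ = 7.3/(2·4.615) = 0.7909.
%OS = 100·exp(−πζ/√(1−ζ²)) = 1.73%.

1.73%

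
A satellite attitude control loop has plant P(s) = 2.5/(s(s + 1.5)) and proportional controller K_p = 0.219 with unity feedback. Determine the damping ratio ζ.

The closed-loop denominator is s(s+1.5) + 0.219·2.5 = s² + 1.5s + 0.5475.
So ω_n² = 0.5475 ⇒ ω_n = 0.7399 rad/s, and ζ = 1.5/(2ω_n) = 1.01.

ζ = 1.01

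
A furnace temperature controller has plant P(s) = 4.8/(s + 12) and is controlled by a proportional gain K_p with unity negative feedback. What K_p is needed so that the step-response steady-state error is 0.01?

K_p = 248

The loop is type 0, so e_ss(step) = 1/(1 + K_pos) with K_pos = K_p·P(0).
P(0) = 0.4. Require 1/(1 + K_p·0.4) = 0.01, so 1 + 0.4·K_p = 100.
K_p = (100 − 1)/0.4 = 248.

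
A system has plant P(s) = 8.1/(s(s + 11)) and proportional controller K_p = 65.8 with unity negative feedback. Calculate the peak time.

T_p = 0.14 s

From 1 + K_pP(s) = 0: s² + 11s + 533 = 0 ⇒ ω_n = 23.09, ζ = 0.2382.
Damped frequency ω_d = ω_n√(1−ζ²) = 22.42 rad/s, so peak time T_p = π/ω_d = 0.14 s.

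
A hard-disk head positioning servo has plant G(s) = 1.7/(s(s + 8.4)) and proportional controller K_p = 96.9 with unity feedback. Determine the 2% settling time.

From 1 + K_pG(s) = 0: s² + 8.4s + 164.7 = 0 ⇒ ω_n = 12.83, ζ = 0.3272.
2% settling time T_s ≈ 4/(ζω_n) = 4/4.2 = 0.952 s.

T_s ≈ 0.952 s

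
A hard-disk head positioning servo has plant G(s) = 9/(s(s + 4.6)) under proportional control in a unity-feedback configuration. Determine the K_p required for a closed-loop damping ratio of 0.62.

K_p = 1.53

Closed-loop characteristic equation: s² + 4.6s + K_p·9 = 0.
So ω_n = √(9K_p) and 2ζω_n = 4.6, giving ζ = 4.6/(2√(9K_p)).
Setting ζ = 0.62: √(9K_p) = 4.6/(2·0.62) = 3.71, so K_p = 13.76/9 = 1.53.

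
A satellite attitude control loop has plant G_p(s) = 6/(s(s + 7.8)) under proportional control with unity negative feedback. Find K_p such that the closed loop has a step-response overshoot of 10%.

K_p = 7.25

From %OS = 100·exp(−πζ/√(1−ζ²)) = 10%, ζ = −ln(0.1)/√(π²+ln²(0.1)) = 0.5912.
Characteristic equation s² + 7.8s + 6K_p = 0 gives ζ = 7.8/(2√(6K_p)).
Setting ζ = 0.5912: √(6K_p) = 7.8/(2·0.5912) = 6.597, so K_p = 43.52/6 = 7.25.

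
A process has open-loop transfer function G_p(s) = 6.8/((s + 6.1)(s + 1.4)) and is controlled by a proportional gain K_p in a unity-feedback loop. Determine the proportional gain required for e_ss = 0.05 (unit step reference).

K_p = 23.9

The loop is type 0, so e_ss(step) = 1/(1 + K_pos) with K_pos = K_p·G_p(0).
G_p(0) = 0.7963. Require 1/(1 + K_p·0.7963) = 0.05, so 1 + 0.7963·K_p = 20.
K_p = (20 − 1)/0.7963 = 23.9.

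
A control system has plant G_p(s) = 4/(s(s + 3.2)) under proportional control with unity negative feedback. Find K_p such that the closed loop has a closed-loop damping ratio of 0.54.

Closed-loop characteristic equation: s² + 3.2s + K_p·4 = 0.
So ω_n = √(4K_p) and 2ζω_n = 3.2, giving ζ = 3.2/(2√(4K_p)).
Setting ζ = 0.54: √(4K_p) = 3.2/(2·0.54) = 2.963, so K_p = 8.779/4 = 2.19.

K_p = 2.19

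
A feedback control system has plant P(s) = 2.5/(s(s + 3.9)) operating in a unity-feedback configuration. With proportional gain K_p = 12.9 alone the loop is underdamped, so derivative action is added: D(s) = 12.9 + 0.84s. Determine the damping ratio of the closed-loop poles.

ζ = 0.528

Forward path: (12.9 + 0.84s)·2.5/(s(s+3.9)). The closed-loop characteristic equation is s² + (3.9 + 2.5·0.84)s + 2.5·12.9 = 0.
That is s² + 6s + 32.25 = 0, so ω_n = 5.679 rad/s and ζ = 6/(2·5.679) = 0.5283.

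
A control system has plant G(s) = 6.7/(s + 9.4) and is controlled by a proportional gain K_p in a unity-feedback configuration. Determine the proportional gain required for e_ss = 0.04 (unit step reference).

K_p = 33.7

The loop is type 0, so e_ss(step) = 1/(1 + K_pos) with K_pos = K_p·G(0).
G(0) = 0.7128. Require 1/(1 + K_p·0.7128) = 0.04, so 1 + 0.7128·K_p = 25.
K_p = (25 − 1)/0.7128 = 33.7.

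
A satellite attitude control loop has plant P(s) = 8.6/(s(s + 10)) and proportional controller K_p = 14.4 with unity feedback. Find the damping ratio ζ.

ζ = 0.449

1 + K_p·P(s) = 0 gives s² + 10s + 123.8 = 0.
So ω_n² = 123.8 ⇒ ω_n = 11.13 rad/s, and ζ = 10/(2ω_n) = 0.449.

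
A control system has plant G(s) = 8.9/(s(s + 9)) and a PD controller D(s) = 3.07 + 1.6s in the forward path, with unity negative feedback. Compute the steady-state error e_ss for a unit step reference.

The open loop D(s)G(s) has a pole at the origin (type 1), so the static position error constant is infinite and e_ss = 1/(1+∞) = 0.

0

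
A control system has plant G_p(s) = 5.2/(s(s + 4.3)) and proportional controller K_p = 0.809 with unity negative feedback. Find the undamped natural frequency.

ω_n = 2.05 rad/s

The closed-loop denominator is s(s+4.3) + 0.809·5.2 = s² + 4.3s + 4.207.
Matching s² + 2ζω_n s + ω_n²: ω_n = √4.207 = 2.051 rad/s and 2ζω_n = 4.3, so ζ = 4.3/(2·2.051) = 1.05.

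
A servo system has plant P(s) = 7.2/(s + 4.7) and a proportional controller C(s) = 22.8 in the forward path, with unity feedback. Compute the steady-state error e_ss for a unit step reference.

0.0278

The loop is type 0. Static position error constant K_pos = C(0)·P(0) = 22.8·1.532 = 34.93.
Steady-state error to a unit step: e_ss = 1/(1+K_pos) = 1/35.93 = 0.0278.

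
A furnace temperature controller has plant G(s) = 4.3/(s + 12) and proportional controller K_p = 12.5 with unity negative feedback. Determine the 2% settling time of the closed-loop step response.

Closed-loop transfer function: T(s) = K_p·G(s)/(1 + K_p·G(s)) = 53.75/(s + 12 + 53.75) = 53.75/(s + 65.75).
Time constant τ = 1/65.75 = 0.01521 s, so the 2% settling time is about 4τ = 0.0608 s.

T_s ≈ 0.0608 s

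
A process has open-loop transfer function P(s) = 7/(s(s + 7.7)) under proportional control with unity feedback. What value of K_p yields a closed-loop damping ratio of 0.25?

K_p = 33.9

Closed-loop characteristic equation: s² + 7.7s + K_p·7 = 0.
So ω_n = √(7K_p) and 2ζω_n = 7.7, giving ζ = 7.7/(2√(7K_p)).
Setting ζ = 0.25: √(7K_p) = 7.7/(2·0.25) = 15.4, so K_p = 237.2/7 = 33.9.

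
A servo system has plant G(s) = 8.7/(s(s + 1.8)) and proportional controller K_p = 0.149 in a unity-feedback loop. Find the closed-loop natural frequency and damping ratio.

With unity feedback the closed-loop characteristic equation is s² + 1.8s + 0.149·8.7 = s² + 1.8s + 1.296 = 0.
So ω_n² = 1.296 ⇒ ω_n = 1.139 rad/s, and ζ = 1.8/(2ω_n) = 0.79.

ω_n = 1.14 rad/s, ζ = 0.79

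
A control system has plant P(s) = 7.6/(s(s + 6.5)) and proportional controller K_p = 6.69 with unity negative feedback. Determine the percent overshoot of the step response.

The closed-loop denominator s² + 6.5s + 50.84 gives ω_n = √50.84 = 7.13 and ζ = 6.5/(2ω_n) = 0.4558.
%OS = 100·exp(−πζ/√(1−ζ²)) = 100·exp(−π·0.4558/√0.7923) = 20%.

20%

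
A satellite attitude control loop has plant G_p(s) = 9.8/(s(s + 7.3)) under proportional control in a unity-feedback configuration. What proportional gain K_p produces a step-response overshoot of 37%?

From %OS = 100·exp(−πζ/√(1−ζ²)) = 37%, ζ = −ln(0.37)/√(π²+ln²(0.37)) = 0.3017.
Characteristic equation s² + 7.3s + 9.8K_p = 0 gives ζ = 7.3/(2√(9.8K_p)).
Setting ζ = 0.3017: √(9.8K_p) = 7.3/(2·0.3017) = 12.1, so K_p = 146.3/9.8 = 14.9.

K_p = 14.9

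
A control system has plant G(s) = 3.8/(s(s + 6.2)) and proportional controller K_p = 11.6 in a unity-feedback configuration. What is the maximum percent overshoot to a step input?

Closed-loop characteristic equation: s² + 6.2s + 44.08 = 0, so ω_n = 6.639 rad/s and ζ = 6.2/(2·6.639) = 0.4669.
%OS = 100·exp(−πζ/√(1−ζ²)) = 100·exp(−π·0.4669/√0.782) = 19%.

19%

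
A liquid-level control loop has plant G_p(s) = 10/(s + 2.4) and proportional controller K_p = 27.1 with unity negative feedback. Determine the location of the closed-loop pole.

Closed-loop transfer function: T(s) = K_p·G_p(s)/(1 + K_p·G_p(s)) = 271/(s + 2.4 + 271) = 271/(s + 273.4).
The closed-loop pole is at s = −273.4.

s = -273.4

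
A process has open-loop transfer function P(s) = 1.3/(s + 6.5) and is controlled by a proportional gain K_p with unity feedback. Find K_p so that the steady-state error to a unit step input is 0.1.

Steady-state error for a unit step on this type-0 loop is 1/(1 + K_p·P(0)).
P(0) = 0.2. Require 1/(1 + K_p·0.2) = 0.1, so 1 + 0.2·K_p = 10.
K_p = (10 − 1)/0.2 = 45.

K_p = 45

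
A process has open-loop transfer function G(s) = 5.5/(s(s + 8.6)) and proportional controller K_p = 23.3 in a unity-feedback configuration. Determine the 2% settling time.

T_s ≈ 0.93 s

Closed-loop characteristic equation: s² + 8.6s + 128.2 = 0, so ω_n = 11.32 rad/s and ζ = 8.6/(2·11.32) = 0.3798.
2% settling time T_s ≈ 4/(ζω_n) = 4/4.3 = 0.93 s.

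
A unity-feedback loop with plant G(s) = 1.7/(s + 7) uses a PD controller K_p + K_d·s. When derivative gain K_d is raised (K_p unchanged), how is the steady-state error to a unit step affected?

unchanged

At s = 0 the derivative term contributes nothing: C(0) = K_p regardless of K_d, so K_pos = K_p·G(0) and e_ss are unchanged.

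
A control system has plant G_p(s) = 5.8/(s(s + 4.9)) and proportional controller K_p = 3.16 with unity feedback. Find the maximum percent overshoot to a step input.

11.2%

The closed-loop denominator s² + 4.9s + 18.33 gives ω_n = √18.33 = 4.281 and ζ = 4.9/(2ω_n) = 0.5723.
%OS = 100·exp(−πζ/√(1−ζ²)) = 100·exp(−π·0.5723/√0.6725) = 11.2%.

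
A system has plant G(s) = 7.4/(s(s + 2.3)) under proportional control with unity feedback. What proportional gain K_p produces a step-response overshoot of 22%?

K_p = 0.948

From %OS = 100·exp(−πζ/√(1−ζ²)) = 22%, ζ = −ln(0.22)/√(π²+ln²(0.22)) = 0.4342.
Characteristic equation s² + 2.3s + 7.4K_p = 0 gives ζ = 2.3/(2√(7.4K_p)).
Setting ζ = 0.4342: √(7.4K_p) = 2.3/(2·0.4342) = 2.649, so K_p = 7.016/7.4 = 0.948.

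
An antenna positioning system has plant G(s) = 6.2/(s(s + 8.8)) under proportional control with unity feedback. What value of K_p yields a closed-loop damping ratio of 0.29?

Closed-loop characteristic equation: s² + 8.8s + K_p·6.2 = 0.
So ω_n = √(6.2K_p) and 2ζω_n = 8.8, giving ζ = 8.8/(2√(6.2K_p)).
Setting ζ = 0.29: √(6.2K_p) = 8.8/(2·0.29) = 15.17, so K_p = 230.2/6.2 = 37.1.

K_p = 37.1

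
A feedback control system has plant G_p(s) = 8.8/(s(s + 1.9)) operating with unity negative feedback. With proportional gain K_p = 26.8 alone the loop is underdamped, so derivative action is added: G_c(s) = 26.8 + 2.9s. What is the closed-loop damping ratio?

ζ = 0.893

Forward path: (26.8 + 2.9s)·8.8/(s(s+1.9)). The closed-loop characteristic equation is s² + (1.9 + 8.8·2.9)s + 8.8·26.8 = 0.
That is s² + 27.42s + 235.8 = 0, so ω_n = 15.36 rad/s and ζ = 27.42/(2·15.36) = 0.8927.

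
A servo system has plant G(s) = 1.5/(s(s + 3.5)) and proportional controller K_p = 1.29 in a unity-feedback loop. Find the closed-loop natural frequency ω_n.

ω_n = 1.39 rad/s

1 + K_p·G(s) = 0 gives s² + 3.5s + 1.935 = 0.
So ω_n² = 1.935 ⇒ ω_n = 1.391 rad/s, and ζ = 3.5/(2ω_n) = 1.26.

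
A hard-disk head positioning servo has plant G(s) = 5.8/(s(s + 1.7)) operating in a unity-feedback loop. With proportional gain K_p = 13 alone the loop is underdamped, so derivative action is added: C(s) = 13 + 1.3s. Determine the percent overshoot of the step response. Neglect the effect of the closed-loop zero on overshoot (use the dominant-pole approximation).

Forward path: (13 + 1.3s)·5.8/(s(s+1.7)). The closed-loop characteristic equation is s² + (1.7 + 5.8·1.3)s + 5.8·13 = 0.
That is s² + 9.24s + 75.4 = 0, so ω_n = 8.683 rad/s and ζ = 9.24/(2·8.683) = 0.5321.
%OS = 100·exp(−πζ/√(1−ζ²)) = 13.9%.

13.9%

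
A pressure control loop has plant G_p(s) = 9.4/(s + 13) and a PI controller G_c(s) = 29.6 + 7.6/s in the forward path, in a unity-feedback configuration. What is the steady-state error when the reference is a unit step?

The open loop G_c(s)G_p(s) has a pole at the origin (type 1), so the static position error constant is infinite and e_ss = 1/(1+∞) = 0.

0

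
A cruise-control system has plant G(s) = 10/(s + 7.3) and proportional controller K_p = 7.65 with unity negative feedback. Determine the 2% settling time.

T_s ≈ 0.0477 s

Closed-loop transfer function: T(s) = K_p·G(s)/(1 + K_p·G(s)) = 76.5/(s + 7.3 + 76.5) = 76.5/(s + 83.8).
Time constant τ = 1/83.8 = 0.01193 s, so the 2% settling time is about 4τ = 0.0477 s.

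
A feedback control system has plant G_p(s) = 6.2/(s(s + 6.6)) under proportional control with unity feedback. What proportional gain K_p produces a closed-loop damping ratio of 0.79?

K_p = 2.81

Closed-loop characteristic equation: s² + 6.6s + K_p·6.2 = 0.
So ω_n = √(6.2K_p) and 2ζω_n = 6.6, giving ζ = 6.6/(2√(6.2K_p)).
Setting ζ = 0.79: √(6.2K_p) = 6.6/(2·0.79) = 4.177, so K_p = 17.45/6.2 = 2.81.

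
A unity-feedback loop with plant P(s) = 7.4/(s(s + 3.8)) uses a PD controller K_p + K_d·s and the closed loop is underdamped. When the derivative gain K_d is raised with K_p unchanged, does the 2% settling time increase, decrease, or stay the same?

Characteristic equation s² + (3.8 + 7.4K_d)s + 7.4K_p = 0: raising K_d increases ζω_n = (3.8+7.4K_d)/2 while the loop stays underdamped, so T_s ≈ 4/(ζω_n) decreases.

decrease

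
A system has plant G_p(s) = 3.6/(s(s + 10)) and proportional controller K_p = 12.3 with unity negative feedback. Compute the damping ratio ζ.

ζ = 0.751

The closed-loop denominator is s(s+10) + 12.3·3.6 = s² + 10s + 44.28.
So ω_n² = 44.28 ⇒ ω_n = 6.654 rad/s, and ζ = 10/(2ω_n) = 0.751.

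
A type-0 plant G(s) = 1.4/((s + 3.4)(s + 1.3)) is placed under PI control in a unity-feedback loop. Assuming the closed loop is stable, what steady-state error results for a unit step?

0

The PI controller's integrator makes the forward path type 1, so e_ss to a step is zero.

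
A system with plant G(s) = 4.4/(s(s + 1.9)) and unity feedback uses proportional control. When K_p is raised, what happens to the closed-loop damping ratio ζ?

ζ = 1.9/(2√(4.4K_p)); increasing K_p raises the denominator, so ζ falls.

decrease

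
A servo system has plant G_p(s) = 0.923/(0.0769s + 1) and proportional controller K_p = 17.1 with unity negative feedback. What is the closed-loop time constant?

Closed loop: T(s) = K_p·G_p/(1+K_p·G_p) = 15.78/(0.0769s + 1 + 15.78), with pole at s = −(1 + 15.78)/0.0769 = −218.2.
Closed-loop time constant τ = 1/218.2 = 0.00458 s.

τ = 0.00458 s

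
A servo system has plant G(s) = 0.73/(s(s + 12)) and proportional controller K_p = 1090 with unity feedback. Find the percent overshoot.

From 1 + K_pG(s) = 0: s² + 12s + 795.7 = 0 ⇒ ω_n = 28.21, ζ = 0.2127.
%OS = 100·exp(−πζ/√(1−ζ²)) = 100·exp(−π·0.2127/√0.9548) = 50.5%.

50.5%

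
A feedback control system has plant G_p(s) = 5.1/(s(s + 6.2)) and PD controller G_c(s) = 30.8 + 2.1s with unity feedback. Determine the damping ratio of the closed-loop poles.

ζ = 0.675

Forward path: (30.8 + 2.1s)·5.1/(s(s+6.2)). The closed-loop characteristic equation is s² + (6.2 + 5.1·2.1)s + 5.1·30.8 = 0.
That is s² + 16.91s + 157.1 = 0, so ω_n = 12.53 rad/s and ζ = 16.91/(2·12.53) = 0.6746.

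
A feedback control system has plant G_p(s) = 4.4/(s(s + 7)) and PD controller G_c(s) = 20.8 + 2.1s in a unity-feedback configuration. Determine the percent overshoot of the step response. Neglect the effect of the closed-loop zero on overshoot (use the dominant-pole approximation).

0.645%

Forward path: (20.8 + 2.1s)·4.4/(s(s+7)). The closed-loop characteristic equation is s² + (7 + 4.4·2.1)s + 4.4·20.8 = 0.
That is s² + 16.24s + 91.52 = 0, so ω_n = 9.567 rad/s and ζ = 16.24/(2·9.567) = 0.8488.
%OS = 100·exp(−πζ/√(1−ζ²)) = 0.645%.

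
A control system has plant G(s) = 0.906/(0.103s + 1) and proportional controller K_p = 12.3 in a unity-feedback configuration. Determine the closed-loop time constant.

Closed loop: T(s) = K_p·G/(1+K_p·G) = 11.14/(0.103s + 1 + 11.14), with pole at s = −(1 + 11.14)/0.103 = −117.9.
Closed-loop time constant τ = 1/117.9 = 0.00848 s.

τ = 0.00848 s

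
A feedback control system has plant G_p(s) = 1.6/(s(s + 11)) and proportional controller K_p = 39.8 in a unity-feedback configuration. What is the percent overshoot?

5.04%

Closed-loop characteristic equation: s² + 11s + 63.68 = 0, so ω_n = 7.98 rad/s and ζ = 11/(2·7.98) = 0.6892.
%OS = 100·exp(−πζ/√(1−ζ²)) = 100·exp(−π·0.6892/√0.525) = 5.04%.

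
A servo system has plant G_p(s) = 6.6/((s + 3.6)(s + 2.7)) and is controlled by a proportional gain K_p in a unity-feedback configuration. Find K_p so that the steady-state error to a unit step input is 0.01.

K_p = 146

The loop is type 0, so e_ss(step) = 1/(1 + K_pos) with K_pos = K_p·G_p(0).
G_p(0) = 0.679. Require 1/(1 + K_p·0.679) = 0.01, so 1 + 0.679·K_p = 100.
K_p = (100 − 1)/0.679 = 146.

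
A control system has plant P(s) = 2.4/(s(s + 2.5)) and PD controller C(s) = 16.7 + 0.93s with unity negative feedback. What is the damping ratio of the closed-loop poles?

ζ = 0.374

Forward path: (16.7 + 0.93s)·2.4/(s(s+2.5)). The closed-loop characteristic equation is s² + (2.5 + 2.4·0.93)s + 2.4·16.7 = 0.
That is s² + 4.732s + 40.08 = 0, so ω_n = 6.331 rad/s and ζ = 4.732/(2·6.331) = 0.3737.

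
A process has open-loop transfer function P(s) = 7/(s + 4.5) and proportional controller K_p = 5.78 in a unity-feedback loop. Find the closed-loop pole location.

Closed-loop transfer function: T(s) = K_p·P(s)/(1 + K_p·P(s)) = 40.46/(s + 4.5 + 40.46) = 40.46/(s + 44.96).
The closed-loop pole is at s = −44.96.

s = -44.96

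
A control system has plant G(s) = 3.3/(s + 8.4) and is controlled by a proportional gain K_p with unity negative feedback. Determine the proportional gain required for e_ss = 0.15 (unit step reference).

Steady-state error for a unit step on this type-0 loop is 1/(1 + K_p·G(0)).
G(0) = 0.3929. Require 1/(1 + K_p·0.3929) = 0.15, so 1 + 0.3929·K_p = 6.667.
K_p = (6.667 − 1)/0.3929 = 14.4.

K_p = 14.4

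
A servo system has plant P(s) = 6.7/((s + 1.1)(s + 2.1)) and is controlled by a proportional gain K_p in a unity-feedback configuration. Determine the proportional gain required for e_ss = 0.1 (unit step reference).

Steady-state error for a unit step on this type-0 loop is 1/(1 + K_p·P(0)).
P(0) = 2.9. Require 1/(1 + K_p·2.9) = 0.1, so 1 + 2.9·K_p = 10.
K_p = (10 − 1)/2.9 = 3.1.

K_p = 3.1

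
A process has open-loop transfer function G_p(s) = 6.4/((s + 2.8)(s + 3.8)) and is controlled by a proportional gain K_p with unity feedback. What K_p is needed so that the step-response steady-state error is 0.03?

For a type-0 loop with proportional control, e_ss = 1/(1 + K_p·G_p(0)).
G_p(0) = 0.6015. Require 1/(1 + K_p·0.6015) = 0.03, so 1 + 0.6015·K_p = 33.33.
K_p = (33.33 − 1)/0.6015 = 53.8.

K_p = 53.8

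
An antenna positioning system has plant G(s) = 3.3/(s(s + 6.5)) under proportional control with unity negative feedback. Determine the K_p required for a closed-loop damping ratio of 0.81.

K_p = 4.88

Closed-loop characteristic equation: s² + 6.5s + K_p·3.3 = 0.
So ω_n = √(3.3K_p) and 2ζω_n = 6.5, giving ζ = 6.5/(2√(3.3K_p)).
Setting ζ = 0.81: √(3.3K_p) = 6.5/(2·0.81) = 4.012, so K_p = 16.1/3.3 = 4.88.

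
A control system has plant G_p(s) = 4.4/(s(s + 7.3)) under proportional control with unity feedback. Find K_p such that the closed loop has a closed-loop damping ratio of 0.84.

K_p = 4.29

Closed-loop characteristic equation: s² + 7.3s + K_p·4.4 = 0.
So ω_n = √(4.4K_p) and 2ζω_n = 7.3, giving ζ = 7.3/(2√(4.4K_p)).
Setting ζ = 0.84: √(4.4K_p) = 7.3/(2·0.84) = 4.345, so K_p = 18.88/4.4 = 4.29.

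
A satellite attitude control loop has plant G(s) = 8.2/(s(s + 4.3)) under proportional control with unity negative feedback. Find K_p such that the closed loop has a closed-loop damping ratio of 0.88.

K_p = 0.728

Closed-loop characteristic equation: s² + 4.3s + K_p·8.2 = 0.
So ω_n = √(8.2K_p) and 2ζω_n = 4.3, giving ζ = 4.3/(2√(8.2K_p)).
Setting ζ = 0.88: √(8.2K_p) = 4.3/(2·0.88) = 2.443, so K_p = 5.969/8.2 = 0.728.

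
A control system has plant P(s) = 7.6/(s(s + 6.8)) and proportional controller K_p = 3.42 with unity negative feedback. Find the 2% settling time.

The closed-loop denominator s² + 6.8s + 25.99 gives ω_n = √25.99 = 5.098 and ζ = 6.8/(2ω_n) = 0.6669.
2% settling time T_s ≈ 4/(ζω_n) = 4/3.4 = 1.18 s.

T_s ≈ 1.18 s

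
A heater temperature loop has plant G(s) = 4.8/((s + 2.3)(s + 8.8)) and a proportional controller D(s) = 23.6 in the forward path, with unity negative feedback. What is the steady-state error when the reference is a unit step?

0.152

The loop is type 0. Static position error constant K_pos = D(0)·G(0) = 23.6·0.2372 = 5.597.
Steady-state error to a unit step: e_ss = 1/(1+K_pos) = 1/6.597 = 0.152.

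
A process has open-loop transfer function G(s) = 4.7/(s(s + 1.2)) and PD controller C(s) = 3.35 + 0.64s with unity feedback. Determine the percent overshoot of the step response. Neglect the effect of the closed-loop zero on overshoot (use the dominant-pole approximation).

Forward path: (3.35 + 0.64s)·4.7/(s(s+1.2)). The closed-loop characteristic equation is s² + (1.2 + 4.7·0.64)s + 4.7·3.35 = 0.
That is s² + 4.208s + 15.75 = 0, so ω_n = 3.968 rad/s and ζ = 4.208/(2·3.968) = 0.5302.
%OS = 100·exp(−πζ/√(1−ζ²)) = 14%.

14%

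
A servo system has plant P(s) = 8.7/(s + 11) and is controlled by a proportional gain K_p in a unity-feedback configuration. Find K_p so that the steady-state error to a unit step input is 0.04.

The loop is type 0, so e_ss(step) = 1/(1 + K_pos) with K_pos = K_p·P(0).
P(0) = 0.7909. Require 1/(1 + K_p·0.7909) = 0.04, so 1 + 0.7909·K_p = 25.
K_p = (25 − 1)/0.7909 = 30.3.

K_p = 30.3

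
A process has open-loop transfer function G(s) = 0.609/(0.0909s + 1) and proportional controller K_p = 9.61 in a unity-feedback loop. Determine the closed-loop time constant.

τ = 0.0133 s

Closed loop: T(s) = K_p·G/(1+K_p·G) = 5.852/(0.0909s + 1 + 5.852), with pole at s = −(1 + 5.852)/0.0909 = −75.38.
Closed-loop time constant τ = 1/75.38 = 0.0133 s.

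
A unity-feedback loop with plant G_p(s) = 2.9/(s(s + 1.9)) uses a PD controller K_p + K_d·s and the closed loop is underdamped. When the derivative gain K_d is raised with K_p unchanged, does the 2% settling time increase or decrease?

Characteristic equation s² + (1.9 + 2.9K_d)s + 2.9K_p = 0: raising K_d increases ζω_n = (1.9+2.9K_d)/2 while the loop stays underdamped, so T_s ≈ 4/(ζω_n) decreases.

decrease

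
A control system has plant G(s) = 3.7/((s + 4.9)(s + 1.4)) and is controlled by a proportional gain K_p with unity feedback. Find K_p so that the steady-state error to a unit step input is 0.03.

The loop is type 0, so e_ss(step) = 1/(1 + K_pos) with K_pos = K_p·G(0).
G(0) = 0.5394. Require 1/(1 + K_p·0.5394) = 0.03, so 1 + 0.5394·K_p = 33.33.
K_p = (33.33 − 1)/0.5394 = 59.9.

K_p = 59.9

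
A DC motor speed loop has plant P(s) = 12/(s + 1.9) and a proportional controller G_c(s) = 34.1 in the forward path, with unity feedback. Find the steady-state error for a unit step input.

0.00462

The loop is type 0. Static position error constant K_pos = G_c(0)·P(0) = 34.1·6.316 = 215.4.
Steady-state error to a unit step: e_ss = 1/(1+K_pos) = 1/216.4 = 0.00462.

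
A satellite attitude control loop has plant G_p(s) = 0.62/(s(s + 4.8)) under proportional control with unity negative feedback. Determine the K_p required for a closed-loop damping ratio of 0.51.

Closed-loop characteristic equation: s² + 4.8s + K_p·0.62 = 0.
So ω_n = √(0.62K_p) and 2ζω_n = 4.8, giving ζ = 4.8/(2√(0.62K_p)).
Setting ζ = 0.51: √(0.62K_p) = 4.8/(2·0.51) = 4.706, so K_p = 22.15/0.62 = 35.7.

K_p = 35.7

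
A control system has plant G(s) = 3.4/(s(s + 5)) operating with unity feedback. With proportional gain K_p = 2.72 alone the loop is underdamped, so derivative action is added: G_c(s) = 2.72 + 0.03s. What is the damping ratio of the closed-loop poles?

ζ = 0.839

Forward path: (2.72 + 0.03s)·3.4/(s(s+5)). The closed-loop characteristic equation is s² + (5 + 3.4·0.03)s + 3.4·2.72 = 0.
That is s² + 5.102s + 9.248 = 0, so ω_n = 3.041 rad/s and ζ = 5.102/(2·3.041) = 0.8389.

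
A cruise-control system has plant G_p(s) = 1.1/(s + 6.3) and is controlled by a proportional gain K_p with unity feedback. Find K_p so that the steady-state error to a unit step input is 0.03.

For a type-0 loop with proportional control, e_ss = 1/(1 + K_p·G_p(0)).
G_p(0) = 0.1746. Require 1/(1 + K_p·0.1746) = 0.03, so 1 + 0.1746·K_p = 33.33.
K_p = (33.33 − 1)/0.1746 = 185.

K_p = 185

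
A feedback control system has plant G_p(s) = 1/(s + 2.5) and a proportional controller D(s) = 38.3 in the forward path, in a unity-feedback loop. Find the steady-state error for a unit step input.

0.0613

The loop is type 0. Static position error constant K_pos = D(0)·G_p(0) = 38.3·0.4 = 15.32.
Steady-state error to a unit step: e_ss = 1/(1+K_pos) = 1/16.32 = 0.0613.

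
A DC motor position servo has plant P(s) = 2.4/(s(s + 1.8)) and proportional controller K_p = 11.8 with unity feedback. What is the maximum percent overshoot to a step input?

58.3%

From 1 + K_pP(s) = 0: s² + 1.8s + 28.32 = 0 ⇒ ω_n = 5.322, ζ = 0.1691.
%OS = 100·exp(−πζ/√(1−ζ²)) = 100·exp(−π·0.1691/√0.9714) = 58.3%.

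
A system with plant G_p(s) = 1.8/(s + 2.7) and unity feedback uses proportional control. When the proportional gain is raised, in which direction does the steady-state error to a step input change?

e_ss = 1/(1 + K_p·G_p(0)); a larger K_p raises the denominator, so e_ss decreases.

decrease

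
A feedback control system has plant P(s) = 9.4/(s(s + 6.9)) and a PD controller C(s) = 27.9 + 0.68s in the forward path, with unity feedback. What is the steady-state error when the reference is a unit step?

0

The open loop C(s)P(s) has a pole at the origin (type 1), so the static position error constant is infinite and e_ss = 1/(1+∞) = 0.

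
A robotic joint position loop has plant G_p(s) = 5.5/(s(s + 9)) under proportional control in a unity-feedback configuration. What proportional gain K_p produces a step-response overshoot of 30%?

K_p = 28.8

From %OS = 100·exp(−πζ/√(1−ζ²)) = 30%, ζ = −ln(0.3)/√(π²+ln²(0.3)) = 0.3579.
Characteristic equation s² + 9s + 5.5K_p = 0 gives ζ = 9/(2√(5.5K_p)).
Setting ζ = 0.3579: √(5.5K_p) = 9/(2·0.3579) = 12.57, so K_p = 158.1/5.5 = 28.8.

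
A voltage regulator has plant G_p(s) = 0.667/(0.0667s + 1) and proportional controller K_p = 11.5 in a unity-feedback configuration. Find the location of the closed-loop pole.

Closed loop: T(s) = K_p·G_p/(1+K_p·G_p) = 7.671/(0.0667s + 1 + 7.671), with pole at s = −(1 + 7.671)/0.0667 = −130.

s = -130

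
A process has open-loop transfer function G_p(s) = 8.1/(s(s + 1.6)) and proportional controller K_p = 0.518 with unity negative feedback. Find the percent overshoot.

The closed-loop denominator s² + 1.6s + 4.196 gives ω_n = √4.196 = 2.048 and ζ = 1.6/(2ω_n) = 0.3906.
%OS = 100·exp(−πζ/√(1−ζ²)) = 100·exp(−π·0.3906/√0.8475) = 26.4%.

26.4%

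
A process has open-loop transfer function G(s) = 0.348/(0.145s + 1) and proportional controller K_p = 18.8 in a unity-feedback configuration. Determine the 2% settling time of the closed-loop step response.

Closed loop: T(s) = K_p·G/(1+K_p·G) = 6.542/(0.145s + 1 + 6.542), with pole at s = −(1 + 6.542)/0.145 = −52.02.
τ = 1/52.02 = 0.01922 s, so 2% settling time ≈ 4τ = 0.0769 s.

T_s ≈ 0.0769 s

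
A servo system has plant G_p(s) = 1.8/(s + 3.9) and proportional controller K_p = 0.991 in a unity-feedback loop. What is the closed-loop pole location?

s = -5.684

Closed-loop transfer function: T(s) = K_p·G_p(s)/(1 + K_p·G_p(s)) = 1.784/(s + 3.9 + 1.784) = 1.784/(s + 5.684).
The closed-loop pole is at s = −5.684.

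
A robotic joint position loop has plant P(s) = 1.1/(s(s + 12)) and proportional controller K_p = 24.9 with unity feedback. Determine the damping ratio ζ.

With unity feedback the closed-loop characteristic equation is s² + 12s + 24.9·1.1 = s² + 12s + 27.39 = 0.
Matching s² + 2ζω_n s + ω_n²: ω_n = √27.39 = 5.234 rad/s and 2ζω_n = 12, so ζ = 12/(2·5.234) = 1.15.

ζ = 1.15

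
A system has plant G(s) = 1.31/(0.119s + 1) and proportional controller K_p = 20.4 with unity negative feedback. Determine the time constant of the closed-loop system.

τ = 0.00429 s

Closed loop: T(s) = K_p·G/(1+K_p·G) = 26.72/(0.119s + 1 + 26.72), with pole at s = −(1 + 26.72)/0.119 = −233.
Closed-loop time constant τ = 1/233 = 0.00429 s.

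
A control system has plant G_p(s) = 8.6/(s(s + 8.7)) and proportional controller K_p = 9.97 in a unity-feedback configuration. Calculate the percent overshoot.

18.8%

Closed-loop characteristic equation: s² + 8.7s + 85.74 = 0, so ω_n = 9.26 rad/s and ζ = 8.7/(2·9.26) = 0.4698.
%OS = 100·exp(−πζ/√(1−ζ²)) = 100·exp(−π·0.4698/√0.7793) = 18.8%.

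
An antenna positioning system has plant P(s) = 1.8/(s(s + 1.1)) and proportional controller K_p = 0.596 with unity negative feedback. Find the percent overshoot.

Closed-loop characteristic equation: s² + 1.1s + 1.073 = 0, so ω_n = 1.036 rad/s and ζ = 1.1/(2·1.036) = 0.531.
%OS = 100·exp(−πζ/√(1−ζ²)) = 100·exp(−π·0.531/√0.718) = 14%.

14%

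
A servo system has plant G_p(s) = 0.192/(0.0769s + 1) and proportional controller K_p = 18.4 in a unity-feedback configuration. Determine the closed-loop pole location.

Closed loop: T(s) = K_p·G_p/(1+K_p·G_p) = 3.533/(0.0769s + 1 + 3.533), with pole at s = −(1 + 3.533)/0.0769 = −58.94.

s = -58.94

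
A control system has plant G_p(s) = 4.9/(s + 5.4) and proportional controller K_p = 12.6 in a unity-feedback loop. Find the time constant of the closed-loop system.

Closed-loop transfer function: T(s) = K_p·G_p(s)/(1 + K_p·G_p(s)) = 61.74/(s + 5.4 + 61.74) = 61.74/(s + 67.14).
Time constant τ = 1/67.14 = 0.0149 s.

τ = 0.0149 s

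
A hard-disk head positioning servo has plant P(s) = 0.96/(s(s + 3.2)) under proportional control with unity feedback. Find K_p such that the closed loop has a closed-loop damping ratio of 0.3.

K_p = 29.6

Closed-loop characteristic equation: s² + 3.2s + K_p·0.96 = 0.
So ω_n = √(0.96K_p) and 2ζω_n = 3.2, giving ζ = 3.2/(2√(0.96K_p)).
Setting ζ = 0.3: √(0.96K_p) = 3.2/(2·0.3) = 5.333, so K_p = 28.44/0.96 = 29.6.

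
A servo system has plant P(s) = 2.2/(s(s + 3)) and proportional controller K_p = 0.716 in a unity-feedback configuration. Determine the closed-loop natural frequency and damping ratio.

ω_n = 1.26 rad/s, ζ = 1.2

With unity feedback the closed-loop characteristic equation is s² + 3s + 0.716·2.2 = s² + 3s + 1.575 = 0.
So ω_n² = 1.575 ⇒ ω_n = 1.255 rad/s, and ζ = 3/(2ω_n) = 1.2.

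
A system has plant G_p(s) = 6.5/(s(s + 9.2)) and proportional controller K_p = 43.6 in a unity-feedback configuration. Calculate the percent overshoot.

41%

The closed-loop denominator s² + 9.2s + 283.4 gives ω_n = √283.4 = 16.83 and ζ = 9.2/(2ω_n) = 0.2732.
%OS = 100·exp(−πζ/√(1−ζ²)) = 100·exp(−π·0.2732/√0.9253) = 41%.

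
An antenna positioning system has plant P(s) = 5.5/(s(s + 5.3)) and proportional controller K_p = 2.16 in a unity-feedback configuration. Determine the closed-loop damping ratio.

With unity feedback the closed-loop characteristic equation is s² + 5.3s + 2.16·5.5 = s² + 5.3s + 11.88 = 0.
So ω_n² = 11.88 ⇒ ω_n = 3.447 rad/s, and ζ = 5.3/(2ω_n) = 0.769.

ζ = 0.769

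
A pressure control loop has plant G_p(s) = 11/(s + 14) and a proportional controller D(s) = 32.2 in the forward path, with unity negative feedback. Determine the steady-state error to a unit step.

The loop is type 0. Static position error constant K_pos = D(0)·G_p(0) = 32.2·0.7857 = 25.3.
Steady-state error to a unit step: e_ss = 1/(1+K_pos) = 1/26.3 = 0.038.

0.038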